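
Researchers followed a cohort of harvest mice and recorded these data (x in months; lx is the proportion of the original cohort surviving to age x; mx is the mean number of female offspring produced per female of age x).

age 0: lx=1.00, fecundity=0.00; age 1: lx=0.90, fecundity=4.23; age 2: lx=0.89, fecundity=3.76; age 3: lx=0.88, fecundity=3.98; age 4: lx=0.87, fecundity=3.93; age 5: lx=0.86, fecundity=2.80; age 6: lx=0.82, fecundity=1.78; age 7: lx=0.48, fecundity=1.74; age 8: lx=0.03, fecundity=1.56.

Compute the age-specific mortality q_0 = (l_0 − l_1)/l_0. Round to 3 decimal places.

0.100

q_0 = (l_0 − l_1) / l_0 = (1 − 0.9) / 1
     = 0.1 / 1 = 0.1 → 0.100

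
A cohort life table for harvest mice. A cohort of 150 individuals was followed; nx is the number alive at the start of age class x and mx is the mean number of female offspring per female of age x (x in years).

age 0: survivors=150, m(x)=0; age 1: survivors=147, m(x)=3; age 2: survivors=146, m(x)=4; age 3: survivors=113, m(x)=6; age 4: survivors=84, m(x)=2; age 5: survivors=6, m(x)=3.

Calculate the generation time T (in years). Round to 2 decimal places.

2.33

lx = nx/n0 = nx/150: 1, 0.98, 0.97333…, 0.75333…, 0.56, 0.04
lx·mx: 0, 2.94, 3.893333…, 4.52…, 1.12, 0.12 → R0 = 12.593333…
x·lx·mx: 0, 2.94, 7.786667…, 13.56…, 4.48, 0.6 → Σ = 29.366667…
T = 29.366667… / 12.593333… = 2.331922… → 2.33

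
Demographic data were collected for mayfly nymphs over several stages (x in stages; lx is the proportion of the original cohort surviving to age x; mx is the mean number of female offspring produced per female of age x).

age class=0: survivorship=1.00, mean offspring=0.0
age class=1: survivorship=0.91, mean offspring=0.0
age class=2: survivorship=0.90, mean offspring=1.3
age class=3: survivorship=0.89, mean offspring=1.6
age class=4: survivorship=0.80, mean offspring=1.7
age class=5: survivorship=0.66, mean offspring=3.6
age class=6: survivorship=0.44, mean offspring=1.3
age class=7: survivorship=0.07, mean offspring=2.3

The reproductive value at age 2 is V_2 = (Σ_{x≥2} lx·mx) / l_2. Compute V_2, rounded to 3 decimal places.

7.848

lx·mx for x ≥ 2: 1.17, 1.424, 1.36, 2.376, 0.572, 0.161 → sum = 7.063
V_2 = 7.063 / l_2 = 7.063 / 0.9 = 7.847778… → 7.848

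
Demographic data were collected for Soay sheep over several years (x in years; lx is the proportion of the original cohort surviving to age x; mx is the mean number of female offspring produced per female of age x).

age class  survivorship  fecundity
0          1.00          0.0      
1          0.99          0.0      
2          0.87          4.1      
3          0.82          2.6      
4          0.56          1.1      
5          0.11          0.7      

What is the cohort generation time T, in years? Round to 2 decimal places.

lx·mx: 0, 0, 3.567, 2.132, 0.616, 0.077 → R0 = 6.392
x·lx·mx: 0, 0, 7.134, 6.396, 2.464, 0.385 → Σ = 16.379
T = 16.379 / 6.392 = 2.562422… → 2.56

2.56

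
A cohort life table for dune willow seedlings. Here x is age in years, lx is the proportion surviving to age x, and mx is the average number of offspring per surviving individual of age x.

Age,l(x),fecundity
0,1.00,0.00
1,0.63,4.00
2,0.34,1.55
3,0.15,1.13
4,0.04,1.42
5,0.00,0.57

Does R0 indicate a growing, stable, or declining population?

growing

R0 = Σ lx·mx = 0 + 2.52 + 0.527 + 0.1695 + 0.0568 + 0 = 3.2733
R0 > 1, so the population is growing.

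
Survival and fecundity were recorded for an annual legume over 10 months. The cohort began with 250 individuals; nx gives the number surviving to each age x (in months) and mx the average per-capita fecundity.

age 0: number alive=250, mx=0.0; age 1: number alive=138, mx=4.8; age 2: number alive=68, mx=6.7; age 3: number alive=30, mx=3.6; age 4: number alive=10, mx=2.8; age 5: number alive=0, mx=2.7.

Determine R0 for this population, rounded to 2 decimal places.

5.02

lx = nx/n0 = nx/250: 1, 0.552, 0.272, 0.12, 0.04, 0
lx·mx by age: 0, 2.6496, 1.8224, 0.432, 0.112, 0
R0 = Σ lx·mx = 5.016 → 5.02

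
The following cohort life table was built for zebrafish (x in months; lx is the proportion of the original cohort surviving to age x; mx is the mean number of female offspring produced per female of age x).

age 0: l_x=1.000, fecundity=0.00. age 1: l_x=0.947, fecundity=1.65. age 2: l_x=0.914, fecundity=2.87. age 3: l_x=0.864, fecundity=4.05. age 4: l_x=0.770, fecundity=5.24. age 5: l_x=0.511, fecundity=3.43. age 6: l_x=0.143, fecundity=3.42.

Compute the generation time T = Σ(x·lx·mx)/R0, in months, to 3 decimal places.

lx·mx: 0, 1.56255, 2.62318, 3.4992, 4.0348, 1.75273, 0.48906 → R0 = 13.96152
x·lx·mx: 0, 1.56255, 5.24636, 10.4976, 16.1392, 8.76365, 2.93436 → Σ = 45.14372
T = 45.14372 / 13.96152 = 3.233439… → 3.233

3.233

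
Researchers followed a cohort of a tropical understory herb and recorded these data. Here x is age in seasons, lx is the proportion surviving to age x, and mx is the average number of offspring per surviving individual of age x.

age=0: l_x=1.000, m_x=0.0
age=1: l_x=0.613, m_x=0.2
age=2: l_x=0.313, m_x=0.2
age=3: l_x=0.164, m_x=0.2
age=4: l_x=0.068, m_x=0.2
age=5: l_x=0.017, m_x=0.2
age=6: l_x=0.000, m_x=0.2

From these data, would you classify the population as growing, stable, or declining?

R0 = Σ lx·mx = 0 + 0.1226 + 0.0626 + 0.0328 + 0.0136 + 0.0034 + 0 = 0.235
R0 < 1, so the population is declining.

declining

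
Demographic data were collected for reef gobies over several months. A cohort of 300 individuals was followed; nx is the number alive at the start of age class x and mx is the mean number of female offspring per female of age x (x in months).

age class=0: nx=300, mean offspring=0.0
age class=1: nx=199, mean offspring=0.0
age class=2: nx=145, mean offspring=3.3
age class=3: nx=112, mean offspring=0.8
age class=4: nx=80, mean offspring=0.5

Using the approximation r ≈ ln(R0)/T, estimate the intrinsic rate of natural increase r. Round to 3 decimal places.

0.310

lx = nx/n0 = nx/300: 1, 0.66333…, 0.48333…, 0.37333…, 0.26667…
R0 = Σ lx·mx = 0 + 0 + 1.595… + 0.29867… + 0.13333… = 2.027…
Σ x·lx·mx = 4.619333…; T = 4.619333…/2.027… = 2.2789…
r ≈ ln(R0)/T = ln(2.027…)/2.2789… = 0.31004… → 0.310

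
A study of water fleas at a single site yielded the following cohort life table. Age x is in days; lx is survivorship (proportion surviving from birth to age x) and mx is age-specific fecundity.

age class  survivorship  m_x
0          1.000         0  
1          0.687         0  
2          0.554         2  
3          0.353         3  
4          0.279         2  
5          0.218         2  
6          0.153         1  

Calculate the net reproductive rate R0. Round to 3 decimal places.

3.314

lx·mx by age: 0, 0, 1.108, 1.059, 0.558, 0.436, 0.153
R0 = Σ lx·mx = 3.314 → 3.314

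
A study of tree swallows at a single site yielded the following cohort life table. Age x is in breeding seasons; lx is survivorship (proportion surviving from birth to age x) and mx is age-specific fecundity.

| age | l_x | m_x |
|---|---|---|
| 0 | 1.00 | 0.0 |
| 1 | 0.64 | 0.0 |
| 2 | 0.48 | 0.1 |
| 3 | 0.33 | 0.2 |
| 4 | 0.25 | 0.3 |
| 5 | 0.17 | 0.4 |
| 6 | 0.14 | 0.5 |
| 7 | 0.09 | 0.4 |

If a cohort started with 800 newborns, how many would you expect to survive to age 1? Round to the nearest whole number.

512

Expected survivors = N0 · l_1 = 800 × 0.64 = 512 → 512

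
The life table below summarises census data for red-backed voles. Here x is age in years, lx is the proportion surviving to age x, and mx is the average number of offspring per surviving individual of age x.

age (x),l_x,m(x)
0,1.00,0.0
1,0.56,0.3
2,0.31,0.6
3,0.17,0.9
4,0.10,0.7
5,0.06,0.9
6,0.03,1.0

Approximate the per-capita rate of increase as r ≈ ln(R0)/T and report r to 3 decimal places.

R0 = Σ lx·mx = 0 + 0.168 + 0.186 + 0.153 + 0.07 + 0.054 + 0.03 = 0.661
Σ x·lx·mx = 1.729; T = 1.729/0.661 = 2.61573…
r ≈ ln(R0)/T = ln(0.661)/2.61573… = -0.15827… → -0.158

-0.158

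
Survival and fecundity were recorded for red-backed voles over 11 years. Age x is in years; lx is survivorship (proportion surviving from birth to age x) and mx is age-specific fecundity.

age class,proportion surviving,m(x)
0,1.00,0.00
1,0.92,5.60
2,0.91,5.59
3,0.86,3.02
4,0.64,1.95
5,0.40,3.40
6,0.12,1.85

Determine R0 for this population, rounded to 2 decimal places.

lx·mx by age: 0, 5.152, 5.0869, 2.5972, 1.248, 1.36, 0.222
R0 = Σ lx·mx = 15.6661 → 15.67

15.67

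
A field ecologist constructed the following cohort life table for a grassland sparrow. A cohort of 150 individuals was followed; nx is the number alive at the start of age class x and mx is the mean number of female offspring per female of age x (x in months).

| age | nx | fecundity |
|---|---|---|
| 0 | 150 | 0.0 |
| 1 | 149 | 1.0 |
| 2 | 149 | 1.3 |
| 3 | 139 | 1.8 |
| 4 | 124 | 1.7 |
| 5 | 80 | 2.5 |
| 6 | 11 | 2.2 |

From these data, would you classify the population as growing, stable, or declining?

lx = nx/n0 = nx/150: 1, 0.99333…, 0.99333…, 0.92667…, 0.82667…, 0.53333…, 0.07333…
R0 = Σ lx·mx = 0 + 0.993333… + 1.291333… + 1.668… + 1.405333… + 1.333333… + 0.161333… = 6.852667…
R0 > 1, so the population is growing.

growing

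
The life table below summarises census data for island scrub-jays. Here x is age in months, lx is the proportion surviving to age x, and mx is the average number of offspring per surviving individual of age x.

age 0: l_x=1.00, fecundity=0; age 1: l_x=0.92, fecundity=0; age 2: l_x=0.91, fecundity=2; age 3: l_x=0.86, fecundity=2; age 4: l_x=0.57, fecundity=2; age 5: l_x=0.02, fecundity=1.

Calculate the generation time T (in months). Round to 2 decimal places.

2.86

lx·mx: 0, 0, 1.82, 1.72, 1.14, 0.02 → R0 = 4.7
x·lx·mx: 0, 0, 3.64, 5.16, 4.56, 0.1 → Σ = 13.46
T = 13.46 / 4.7 = 2.86383… → 2.86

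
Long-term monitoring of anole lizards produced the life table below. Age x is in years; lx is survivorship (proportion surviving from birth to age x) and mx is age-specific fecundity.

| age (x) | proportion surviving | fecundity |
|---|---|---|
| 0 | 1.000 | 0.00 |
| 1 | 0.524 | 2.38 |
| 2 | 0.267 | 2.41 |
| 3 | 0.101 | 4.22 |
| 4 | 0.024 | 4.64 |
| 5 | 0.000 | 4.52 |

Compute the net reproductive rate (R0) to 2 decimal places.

2.43

lx·mx by age: 0, 1.24712, 0.64347, 0.42622, 0.11136, 0
R0 = Σ lx·mx = 2.42817 → 2.43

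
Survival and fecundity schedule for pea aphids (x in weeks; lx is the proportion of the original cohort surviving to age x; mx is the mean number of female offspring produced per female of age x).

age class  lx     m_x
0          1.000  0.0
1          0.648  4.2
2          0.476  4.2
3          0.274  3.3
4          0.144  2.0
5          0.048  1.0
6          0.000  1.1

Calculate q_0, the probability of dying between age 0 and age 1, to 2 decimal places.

0.35

q_0 = (l_0 − l_1) / l_0 = (1 − 0.648) / 1
     = 0.352 / 1 = 0.352 → 0.35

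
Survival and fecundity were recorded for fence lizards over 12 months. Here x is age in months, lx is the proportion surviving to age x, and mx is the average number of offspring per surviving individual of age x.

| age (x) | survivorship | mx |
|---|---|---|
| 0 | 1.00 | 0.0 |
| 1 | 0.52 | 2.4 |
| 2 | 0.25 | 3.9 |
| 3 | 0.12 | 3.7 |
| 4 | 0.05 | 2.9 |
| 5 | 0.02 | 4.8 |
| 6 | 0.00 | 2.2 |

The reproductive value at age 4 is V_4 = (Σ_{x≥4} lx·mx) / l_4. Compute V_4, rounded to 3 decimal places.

lx·mx for x ≥ 4: 0.145, 0.096, 0 → sum = 0.241
V_4 = 0.241 / l_4 = 0.241 / 0.05 = 4.82 → 4.820

4.820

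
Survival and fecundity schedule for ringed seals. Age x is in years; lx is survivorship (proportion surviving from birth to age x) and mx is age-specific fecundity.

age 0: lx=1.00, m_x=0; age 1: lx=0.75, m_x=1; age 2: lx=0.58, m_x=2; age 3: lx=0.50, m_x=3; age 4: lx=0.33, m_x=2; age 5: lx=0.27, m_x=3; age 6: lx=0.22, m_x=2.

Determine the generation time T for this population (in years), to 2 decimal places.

3.18

lx·mx: 0, 0.75, 1.16, 1.5, 0.66, 0.81, 0.44 → R0 = 5.32
x·lx·mx: 0, 0.75, 2.32, 4.5, 2.64, 4.05, 2.64 → Σ = 16.9
T = 16.9 / 5.32 = 3.176692… → 3.18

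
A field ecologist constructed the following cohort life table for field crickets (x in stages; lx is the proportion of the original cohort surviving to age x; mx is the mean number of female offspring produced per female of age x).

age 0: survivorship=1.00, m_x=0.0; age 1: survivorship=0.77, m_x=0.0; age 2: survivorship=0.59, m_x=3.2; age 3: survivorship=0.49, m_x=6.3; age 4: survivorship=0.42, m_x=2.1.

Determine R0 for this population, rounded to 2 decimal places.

lx·mx by age: 0, 0, 1.888, 3.087, 0.882
R0 = Σ lx·mx = 5.857 → 5.86

5.86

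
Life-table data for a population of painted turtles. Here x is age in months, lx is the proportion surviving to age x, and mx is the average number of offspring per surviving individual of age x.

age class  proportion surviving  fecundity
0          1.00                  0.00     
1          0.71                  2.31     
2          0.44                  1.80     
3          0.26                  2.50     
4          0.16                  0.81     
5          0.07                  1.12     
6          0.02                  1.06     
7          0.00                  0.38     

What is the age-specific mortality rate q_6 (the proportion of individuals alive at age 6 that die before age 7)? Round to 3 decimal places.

1.000

q_6 = (l_6 − l_7) / l_6 = (0.02 − 0) / 0.02
     = 0.02 / 0.02 = 1 → 1.000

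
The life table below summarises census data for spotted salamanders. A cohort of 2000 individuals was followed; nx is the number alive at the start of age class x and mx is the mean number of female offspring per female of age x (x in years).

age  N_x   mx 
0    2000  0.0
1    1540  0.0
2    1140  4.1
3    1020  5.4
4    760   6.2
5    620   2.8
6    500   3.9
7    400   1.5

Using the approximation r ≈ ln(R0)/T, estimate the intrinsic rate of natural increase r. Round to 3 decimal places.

lx = nx/n0 = nx/2000: 1, 0.77, 0.57, 0.51, 0.38, 0.31, 0.25, 0.2
R0 = Σ lx·mx = 0 + 0 + 2.337 + 2.754 + 2.356 + 0.868 + 0.975 + 0.3 = 9.59
Σ x·lx·mx = 34.65; T = 34.65/9.59 = 3.61314…
r ≈ ln(R0)/T = ln(9.59)/3.61314… = 0.62569… → 0.626

0.626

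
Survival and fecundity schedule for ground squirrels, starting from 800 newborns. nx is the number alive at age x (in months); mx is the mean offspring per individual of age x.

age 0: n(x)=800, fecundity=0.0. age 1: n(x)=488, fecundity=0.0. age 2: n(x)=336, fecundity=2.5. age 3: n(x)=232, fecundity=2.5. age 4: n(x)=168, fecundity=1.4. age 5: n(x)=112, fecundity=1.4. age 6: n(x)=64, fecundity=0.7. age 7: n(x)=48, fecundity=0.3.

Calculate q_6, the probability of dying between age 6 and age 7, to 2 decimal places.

0.25

lx = nx/n0 = nx/800: 1, 0.61, 0.42, 0.29, 0.21, 0.14, 0.08, 0.06
q_6 = (l_6 − l_7) / l_6 = (0.08 − 0.06) / 0.08
     = 0.02 / 0.08 = 0.25 → 0.25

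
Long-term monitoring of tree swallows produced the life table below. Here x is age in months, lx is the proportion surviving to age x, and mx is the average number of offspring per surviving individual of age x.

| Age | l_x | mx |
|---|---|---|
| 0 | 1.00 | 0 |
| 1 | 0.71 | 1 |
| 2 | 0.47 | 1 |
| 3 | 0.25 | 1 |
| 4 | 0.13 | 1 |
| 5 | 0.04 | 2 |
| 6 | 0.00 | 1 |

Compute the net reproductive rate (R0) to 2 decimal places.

lx·mx by age: 0, 0.71, 0.47, 0.25, 0.13, 0.08, 0
R0 = Σ lx·mx = 1.64 → 1.64

1.64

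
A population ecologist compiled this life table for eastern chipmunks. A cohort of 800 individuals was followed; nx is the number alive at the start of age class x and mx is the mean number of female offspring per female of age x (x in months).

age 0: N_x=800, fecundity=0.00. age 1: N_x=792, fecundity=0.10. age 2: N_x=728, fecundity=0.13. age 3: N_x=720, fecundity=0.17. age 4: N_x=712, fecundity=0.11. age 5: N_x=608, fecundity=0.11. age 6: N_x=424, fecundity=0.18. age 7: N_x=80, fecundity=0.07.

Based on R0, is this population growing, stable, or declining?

lx = nx/n0 = nx/800: 1, 0.99, 0.91, 0.9, 0.89, 0.76, 0.53, 0.1
R0 = Σ lx·mx = 0 + 0.099 + 0.1183 + 0.153 + 0.0979 + 0.0836 + 0.0954 + 0.007 = 0.6542
R0 < 1, so the population is declining.

declining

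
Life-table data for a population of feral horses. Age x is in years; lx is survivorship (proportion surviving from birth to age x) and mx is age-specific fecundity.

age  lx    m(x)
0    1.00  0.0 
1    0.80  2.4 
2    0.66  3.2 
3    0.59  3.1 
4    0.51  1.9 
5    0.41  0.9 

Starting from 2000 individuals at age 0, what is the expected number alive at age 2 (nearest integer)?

1320

Expected survivors = N0 · l_2 = 2000 × 0.66 = 1320 → 1320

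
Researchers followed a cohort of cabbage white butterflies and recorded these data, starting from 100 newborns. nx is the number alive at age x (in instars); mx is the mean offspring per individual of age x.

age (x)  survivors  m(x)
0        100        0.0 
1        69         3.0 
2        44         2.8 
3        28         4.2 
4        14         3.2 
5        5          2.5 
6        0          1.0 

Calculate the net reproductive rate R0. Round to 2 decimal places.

5.05

lx = nx/n0 = nx/100: 1, 0.69, 0.44, 0.28, 0.14, 0.05, 0
lx·mx by age: 0, 2.07, 1.232, 1.176, 0.448, 0.125, 0
R0 = Σ lx·mx = 5.051 → 5.05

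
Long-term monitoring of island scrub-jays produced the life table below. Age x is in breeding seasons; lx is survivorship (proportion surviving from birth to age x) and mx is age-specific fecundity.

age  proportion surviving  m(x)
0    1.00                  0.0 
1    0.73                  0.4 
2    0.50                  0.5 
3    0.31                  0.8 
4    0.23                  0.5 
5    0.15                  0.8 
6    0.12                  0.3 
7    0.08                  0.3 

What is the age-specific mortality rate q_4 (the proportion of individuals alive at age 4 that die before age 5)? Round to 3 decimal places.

q_4 = (l_4 − l_5) / l_4 = (0.23 − 0.15) / 0.23
     = 0.08 / 0.23 = 0.347826… → 0.348

0.348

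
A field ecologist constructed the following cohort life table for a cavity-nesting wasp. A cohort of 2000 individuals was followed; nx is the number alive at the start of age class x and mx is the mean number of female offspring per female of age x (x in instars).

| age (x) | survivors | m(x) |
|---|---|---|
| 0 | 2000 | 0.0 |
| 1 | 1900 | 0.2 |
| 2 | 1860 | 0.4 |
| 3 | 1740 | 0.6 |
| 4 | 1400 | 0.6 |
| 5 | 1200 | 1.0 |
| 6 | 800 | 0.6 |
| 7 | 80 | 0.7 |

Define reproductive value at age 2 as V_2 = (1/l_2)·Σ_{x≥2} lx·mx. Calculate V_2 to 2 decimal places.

2.35

lx = nx/n0 = nx/2000: 1, 0.95, 0.93, 0.87, 0.7, 0.6, 0.4, 0.04
lx·mx for x ≥ 2: 0.372, 0.522, 0.42, 0.6, 0.24, 0.028 → sum = 2.182
V_2 = 2.182 / l_2 = 2.182 / 0.93 = 2.346237… → 2.35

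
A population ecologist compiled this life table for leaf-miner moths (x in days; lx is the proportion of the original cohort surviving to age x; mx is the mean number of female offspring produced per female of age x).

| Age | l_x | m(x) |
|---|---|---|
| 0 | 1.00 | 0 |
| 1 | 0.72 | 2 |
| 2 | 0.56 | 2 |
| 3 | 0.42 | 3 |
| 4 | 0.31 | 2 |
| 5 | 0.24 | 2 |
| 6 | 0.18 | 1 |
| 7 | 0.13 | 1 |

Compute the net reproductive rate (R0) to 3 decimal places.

5.230

lx·mx by age: 0, 1.44, 1.12, 1.26, 0.62, 0.48, 0.18, 0.13
R0 = Σ lx·mx = 5.23 → 5.230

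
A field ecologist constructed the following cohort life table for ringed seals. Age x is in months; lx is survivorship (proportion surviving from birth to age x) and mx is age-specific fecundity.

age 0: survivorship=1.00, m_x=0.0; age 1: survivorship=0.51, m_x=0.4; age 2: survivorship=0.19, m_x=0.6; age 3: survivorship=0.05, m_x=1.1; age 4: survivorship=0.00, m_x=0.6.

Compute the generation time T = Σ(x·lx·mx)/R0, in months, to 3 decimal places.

lx·mx: 0, 0.204, 0.114, 0.055, 0 → R0 = 0.373
x·lx·mx: 0, 0.204, 0.228, 0.165, 0 → Σ = 0.597
T = 0.597 / 0.373 = 1.600536… → 1.601

1.601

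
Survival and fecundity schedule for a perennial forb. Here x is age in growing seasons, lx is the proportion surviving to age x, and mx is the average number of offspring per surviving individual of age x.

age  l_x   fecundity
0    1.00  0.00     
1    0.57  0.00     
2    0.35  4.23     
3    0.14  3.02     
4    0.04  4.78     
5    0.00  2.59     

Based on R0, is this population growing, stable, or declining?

growing

R0 = Σ lx·mx = 0 + 0 + 1.4805 + 0.4228 + 0.1912 + 0 = 2.0945
R0 > 1, so the population is growing.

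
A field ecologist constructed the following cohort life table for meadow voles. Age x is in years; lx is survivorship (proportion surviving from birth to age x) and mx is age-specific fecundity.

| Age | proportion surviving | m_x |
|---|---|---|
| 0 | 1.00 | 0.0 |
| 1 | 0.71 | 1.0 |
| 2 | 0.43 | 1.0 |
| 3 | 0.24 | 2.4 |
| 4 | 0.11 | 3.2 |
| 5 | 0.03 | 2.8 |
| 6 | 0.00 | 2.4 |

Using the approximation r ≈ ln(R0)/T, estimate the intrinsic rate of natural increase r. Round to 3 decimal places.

R0 = Σ lx·mx = 0 + 0.71 + 0.43 + 0.576 + 0.352 + 0.084 + 0 = 2.152
Σ x·lx·mx = 5.126; T = 5.126/2.152 = 2.38197…
r ≈ ln(R0)/T = ln(2.152)/2.38197… = 0.32175… → 0.322

0.322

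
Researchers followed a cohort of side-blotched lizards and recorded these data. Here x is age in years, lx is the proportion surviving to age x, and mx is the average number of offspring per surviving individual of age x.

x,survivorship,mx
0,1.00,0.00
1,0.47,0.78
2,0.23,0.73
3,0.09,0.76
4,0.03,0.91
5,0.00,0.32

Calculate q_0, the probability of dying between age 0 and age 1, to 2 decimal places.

0.53

q_0 = (l_0 − l_1) / l_0 = (1 − 0.47) / 1
     = 0.53 / 1 = 0.53 → 0.53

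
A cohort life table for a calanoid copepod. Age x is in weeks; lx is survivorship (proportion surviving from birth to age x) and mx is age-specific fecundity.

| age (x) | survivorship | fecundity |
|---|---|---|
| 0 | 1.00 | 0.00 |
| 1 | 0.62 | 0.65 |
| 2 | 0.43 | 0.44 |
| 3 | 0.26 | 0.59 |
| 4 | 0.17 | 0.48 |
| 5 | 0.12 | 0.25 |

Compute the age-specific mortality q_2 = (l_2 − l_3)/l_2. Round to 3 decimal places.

q_2 = (l_2 − l_3) / l_2 = (0.43 − 0.26) / 0.43
     = 0.17 / 0.43 = 0.395349… → 0.395

0.395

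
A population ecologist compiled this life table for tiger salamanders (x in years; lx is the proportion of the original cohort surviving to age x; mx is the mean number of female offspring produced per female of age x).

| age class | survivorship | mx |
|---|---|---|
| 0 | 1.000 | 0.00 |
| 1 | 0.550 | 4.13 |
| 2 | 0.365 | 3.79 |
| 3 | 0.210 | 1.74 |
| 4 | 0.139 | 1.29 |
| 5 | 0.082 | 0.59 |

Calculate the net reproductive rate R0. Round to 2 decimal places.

lx·mx by age: 0, 2.2715, 1.38335, 0.3654, 0.17931, 0.04838
R0 = Σ lx·mx = 4.24794 → 4.25

4.25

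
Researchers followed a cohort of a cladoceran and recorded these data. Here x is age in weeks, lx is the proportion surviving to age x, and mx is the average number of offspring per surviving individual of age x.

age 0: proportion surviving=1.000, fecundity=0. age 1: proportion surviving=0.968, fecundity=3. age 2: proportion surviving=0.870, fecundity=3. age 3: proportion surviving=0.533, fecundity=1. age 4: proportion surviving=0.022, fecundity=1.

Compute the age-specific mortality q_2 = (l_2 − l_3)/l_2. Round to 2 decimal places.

q_2 = (l_2 − l_3) / l_2 = (0.87 − 0.533) / 0.87
     = 0.337 / 0.87 = 0.387356… → 0.39

0.39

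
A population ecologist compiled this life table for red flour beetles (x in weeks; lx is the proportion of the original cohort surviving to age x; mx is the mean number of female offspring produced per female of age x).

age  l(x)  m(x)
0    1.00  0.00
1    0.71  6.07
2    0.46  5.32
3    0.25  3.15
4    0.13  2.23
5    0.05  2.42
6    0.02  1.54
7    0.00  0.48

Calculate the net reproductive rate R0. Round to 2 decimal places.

lx·mx by age: 0, 4.3097, 2.4472, 0.7875, 0.2899, 0.121, 0.0308, 0
R0 = Σ lx·mx = 7.9861 → 7.99

7.99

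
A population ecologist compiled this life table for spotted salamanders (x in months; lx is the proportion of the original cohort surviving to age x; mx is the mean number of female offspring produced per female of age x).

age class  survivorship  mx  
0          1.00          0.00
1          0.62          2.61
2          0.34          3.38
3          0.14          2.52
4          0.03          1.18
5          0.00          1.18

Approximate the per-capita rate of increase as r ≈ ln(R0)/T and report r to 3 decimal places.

R0 = Σ lx·mx = 0 + 1.6182 + 1.1492 + 0.3528 + 0.0354 + 0 = 3.1556
Σ x·lx·mx = 5.1166; T = 5.1166/3.1556 = 1.62143…
r ≈ ln(R0)/T = ln(3.1556)/1.62143… = 0.70874… → 0.709

0.709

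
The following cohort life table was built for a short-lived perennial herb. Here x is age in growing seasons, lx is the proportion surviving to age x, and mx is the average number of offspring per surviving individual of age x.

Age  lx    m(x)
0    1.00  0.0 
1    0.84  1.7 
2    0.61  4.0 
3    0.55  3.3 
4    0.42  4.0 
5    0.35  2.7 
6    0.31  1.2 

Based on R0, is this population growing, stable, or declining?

R0 = Σ lx·mx = 0 + 1.428 + 2.44 + 1.815 + 1.68 + 0.945 + 0.372 = 8.68
R0 > 1, so the population is growing.

growing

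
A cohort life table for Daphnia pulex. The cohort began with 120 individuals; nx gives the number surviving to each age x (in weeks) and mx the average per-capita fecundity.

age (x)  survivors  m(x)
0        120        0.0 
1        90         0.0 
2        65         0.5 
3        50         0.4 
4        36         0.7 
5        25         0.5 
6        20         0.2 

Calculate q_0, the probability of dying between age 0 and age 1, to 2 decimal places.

0.25

lx = nx/n0 = nx/120: 1, 0.75, 0.54167…, 0.41667…, 0.3, 0.20833…, 0.16667…
q_0 = (l_0 − l_1) / l_0 = (1 − 0.75) / 1
     = 0.25 / 1 = 0.25 → 0.25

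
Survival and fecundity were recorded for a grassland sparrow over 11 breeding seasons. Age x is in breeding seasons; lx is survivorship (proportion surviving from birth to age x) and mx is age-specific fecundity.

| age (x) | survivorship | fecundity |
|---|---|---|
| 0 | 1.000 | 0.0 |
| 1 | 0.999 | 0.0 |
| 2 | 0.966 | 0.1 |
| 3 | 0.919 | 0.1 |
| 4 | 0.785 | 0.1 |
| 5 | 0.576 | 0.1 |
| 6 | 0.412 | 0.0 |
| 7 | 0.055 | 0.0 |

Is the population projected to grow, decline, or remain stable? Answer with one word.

declining

R0 = Σ lx·mx = 0 + 0 + 0.0966 + 0.0919 + 0.0785 + 0.0576 + 0 + 0 = 0.3246
R0 < 1, so the population is declining.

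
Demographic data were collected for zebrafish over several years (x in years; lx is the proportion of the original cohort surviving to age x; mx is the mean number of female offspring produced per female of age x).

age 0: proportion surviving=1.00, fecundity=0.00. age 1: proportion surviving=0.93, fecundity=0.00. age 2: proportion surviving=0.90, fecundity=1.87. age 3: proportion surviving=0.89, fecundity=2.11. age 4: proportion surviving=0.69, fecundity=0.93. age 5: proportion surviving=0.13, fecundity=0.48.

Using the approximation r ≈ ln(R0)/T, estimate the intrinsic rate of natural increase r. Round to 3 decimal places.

R0 = Σ lx·mx = 0 + 0 + 1.683 + 1.8779 + 0.6417 + 0.0624 = 4.265
Σ x·lx·mx = 11.8785; T = 11.8785/4.265 = 2.78511…
r ≈ ln(R0)/T = ln(4.265)/2.78511… = 0.52078… → 0.521

0.521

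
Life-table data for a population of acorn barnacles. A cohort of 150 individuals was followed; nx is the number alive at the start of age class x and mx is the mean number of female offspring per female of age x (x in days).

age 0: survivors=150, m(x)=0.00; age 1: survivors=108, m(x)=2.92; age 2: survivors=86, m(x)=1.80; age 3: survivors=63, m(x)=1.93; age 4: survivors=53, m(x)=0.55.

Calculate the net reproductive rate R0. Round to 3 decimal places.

lx = nx/n0 = nx/150: 1, 0.72, 0.57333…, 0.42, 0.35333…
lx·mx by age: 0, 2.1024, 1.032…, 0.8106, 0.194333…
R0 = Σ lx·mx = 4.139333… → 4.139

4.139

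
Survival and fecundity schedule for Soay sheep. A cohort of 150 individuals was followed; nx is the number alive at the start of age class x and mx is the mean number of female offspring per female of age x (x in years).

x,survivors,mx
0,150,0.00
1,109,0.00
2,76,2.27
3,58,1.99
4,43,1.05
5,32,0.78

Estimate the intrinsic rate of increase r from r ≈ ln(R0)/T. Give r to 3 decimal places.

lx = nx/n0 = nx/150: 1, 0.72667…, 0.50667…, 0.38667…, 0.28667…, 0.21333…
R0 = Σ lx·mx = 0 + 0 + 1.15013… + 0.76947… + 0.301… + 0.1664… = 2.387…
Σ x·lx·mx = 6.644667…; T = 6.644667…/2.387… = 2.78369…
r ≈ ln(R0)/T = ln(2.387…)/2.78369… = 0.31255… → 0.313

0.313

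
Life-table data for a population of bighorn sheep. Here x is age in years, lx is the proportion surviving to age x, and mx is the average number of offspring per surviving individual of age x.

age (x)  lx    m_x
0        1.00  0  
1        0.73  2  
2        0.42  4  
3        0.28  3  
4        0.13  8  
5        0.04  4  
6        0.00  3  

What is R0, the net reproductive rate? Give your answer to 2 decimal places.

lx·mx by age: 0, 1.46, 1.68, 0.84, 1.04, 0.16, 0
R0 = Σ lx·mx = 5.18 → 5.18

5.18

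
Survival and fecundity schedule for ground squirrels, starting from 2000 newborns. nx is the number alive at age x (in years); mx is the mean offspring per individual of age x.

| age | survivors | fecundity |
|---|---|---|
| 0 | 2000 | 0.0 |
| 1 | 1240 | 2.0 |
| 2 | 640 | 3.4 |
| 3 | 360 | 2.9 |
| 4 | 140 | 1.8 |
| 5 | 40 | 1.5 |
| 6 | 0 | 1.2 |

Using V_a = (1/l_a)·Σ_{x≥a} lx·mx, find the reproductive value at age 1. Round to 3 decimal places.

4.848

lx = nx/n0 = nx/2000: 1, 0.62, 0.32, 0.18, 0.07, 0.02, 0
lx·mx for x ≥ 1: 1.24, 1.088, 0.522, 0.126, 0.03, 0 → sum = 3.006
V_1 = 3.006 / l_1 = 3.006 / 0.62 = 4.848387… → 4.848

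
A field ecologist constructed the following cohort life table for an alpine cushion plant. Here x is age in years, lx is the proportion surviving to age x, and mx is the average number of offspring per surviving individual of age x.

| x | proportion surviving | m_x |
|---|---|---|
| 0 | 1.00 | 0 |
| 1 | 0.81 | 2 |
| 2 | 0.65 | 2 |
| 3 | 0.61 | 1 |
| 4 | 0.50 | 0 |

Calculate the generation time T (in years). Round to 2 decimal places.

lx·mx: 0, 1.62, 1.3, 0.61, 0 → R0 = 3.53
x·lx·mx: 0, 1.62, 2.6, 1.83, 0 → Σ = 6.05
T = 6.05 / 3.53 = 1.713881… → 1.71

1.71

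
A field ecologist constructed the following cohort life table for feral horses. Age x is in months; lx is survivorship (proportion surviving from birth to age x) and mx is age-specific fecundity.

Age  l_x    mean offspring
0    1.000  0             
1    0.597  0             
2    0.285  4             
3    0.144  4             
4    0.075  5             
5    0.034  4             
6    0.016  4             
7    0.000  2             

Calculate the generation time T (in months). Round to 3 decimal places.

2.869

lx·mx: 0, 0, 1.14, 0.576, 0.375, 0.136, 0.064, 0 → R0 = 2.291
x·lx·mx: 0, 0, 2.28, 1.728, 1.5, 0.68, 0.384, 0 → Σ = 6.572
T = 6.572 / 2.291 = 2.868616… → 2.869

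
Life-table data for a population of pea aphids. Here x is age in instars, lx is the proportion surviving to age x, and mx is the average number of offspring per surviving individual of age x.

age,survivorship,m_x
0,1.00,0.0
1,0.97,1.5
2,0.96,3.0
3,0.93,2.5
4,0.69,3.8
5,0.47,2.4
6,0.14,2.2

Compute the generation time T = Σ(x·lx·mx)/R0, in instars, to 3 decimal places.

3.001

lx·mx: 0, 1.455, 2.88, 2.325, 2.622, 1.128, 0.308 → R0 = 10.718
x·lx·mx: 0, 1.455, 5.76, 6.975, 10.488, 5.64, 1.848 → Σ = 32.166
T = 32.166 / 10.718 = 3.00112… → 3.001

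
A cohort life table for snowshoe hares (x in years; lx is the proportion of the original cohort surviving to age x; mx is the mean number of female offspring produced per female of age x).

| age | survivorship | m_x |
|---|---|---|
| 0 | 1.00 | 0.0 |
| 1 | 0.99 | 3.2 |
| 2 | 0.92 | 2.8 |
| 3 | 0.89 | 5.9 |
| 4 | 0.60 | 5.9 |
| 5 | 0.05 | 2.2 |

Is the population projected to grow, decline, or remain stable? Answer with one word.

R0 = Σ lx·mx = 0 + 3.168 + 2.576 + 5.251 + 3.54 + 0.11 = 14.645
R0 > 1, so the population is growing.

growing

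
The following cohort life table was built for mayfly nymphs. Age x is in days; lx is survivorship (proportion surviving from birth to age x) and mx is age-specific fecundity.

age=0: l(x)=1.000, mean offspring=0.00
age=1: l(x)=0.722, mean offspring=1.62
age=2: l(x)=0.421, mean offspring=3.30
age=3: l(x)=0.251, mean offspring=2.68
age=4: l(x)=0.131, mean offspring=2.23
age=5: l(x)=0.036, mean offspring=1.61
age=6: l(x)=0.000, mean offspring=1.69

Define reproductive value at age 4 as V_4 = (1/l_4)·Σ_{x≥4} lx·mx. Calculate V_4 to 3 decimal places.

2.672

lx·mx for x ≥ 4: 0.29213, 0.05796, 0 → sum = 0.35009
V_4 = 0.35009 / l_4 = 0.35009 / 0.131 = 2.672443… → 2.672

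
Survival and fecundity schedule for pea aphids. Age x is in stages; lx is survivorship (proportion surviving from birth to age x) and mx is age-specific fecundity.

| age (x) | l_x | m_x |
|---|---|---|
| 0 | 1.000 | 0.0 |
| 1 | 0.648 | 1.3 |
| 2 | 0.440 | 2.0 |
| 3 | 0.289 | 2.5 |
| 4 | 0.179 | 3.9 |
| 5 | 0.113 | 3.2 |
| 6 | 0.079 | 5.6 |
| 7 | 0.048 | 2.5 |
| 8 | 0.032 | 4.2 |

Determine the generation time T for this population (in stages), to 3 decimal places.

3.318

lx·mx: 0, 0.8424, 0.88, 0.7225, 0.6981, 0.3616, 0.4424, 0.12, 0.1344 → R0 = 4.2014
x·lx·mx: 0, 0.8424, 1.76, 2.1675, 2.7924, 1.808, 2.6544, 0.84, 1.0752 → Σ = 13.9399
T = 13.9399 / 4.2014 = 3.317918… → 3.318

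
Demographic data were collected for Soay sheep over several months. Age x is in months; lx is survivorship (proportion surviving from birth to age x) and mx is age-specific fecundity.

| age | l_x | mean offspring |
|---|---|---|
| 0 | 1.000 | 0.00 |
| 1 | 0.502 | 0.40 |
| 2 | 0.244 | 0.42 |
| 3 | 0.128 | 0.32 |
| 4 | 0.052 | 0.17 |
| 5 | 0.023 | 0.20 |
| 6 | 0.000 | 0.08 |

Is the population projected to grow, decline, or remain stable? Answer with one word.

R0 = Σ lx·mx = 0 + 0.2008 + 0.10248 + 0.04096 + 0.00884 + 0.0046 + 0 = 0.35768
R0 < 1, so the population is declining.

declining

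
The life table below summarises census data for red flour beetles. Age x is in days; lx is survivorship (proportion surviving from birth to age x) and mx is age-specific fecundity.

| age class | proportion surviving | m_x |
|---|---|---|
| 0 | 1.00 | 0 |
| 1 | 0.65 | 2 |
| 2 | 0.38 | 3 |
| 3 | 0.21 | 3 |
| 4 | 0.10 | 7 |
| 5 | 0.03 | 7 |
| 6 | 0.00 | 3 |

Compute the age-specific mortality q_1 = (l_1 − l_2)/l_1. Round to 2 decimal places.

0.42

q_1 = (l_1 − l_2) / l_1 = (0.65 − 0.38) / 0.65
     = 0.27 / 0.65 = 0.415385… → 0.42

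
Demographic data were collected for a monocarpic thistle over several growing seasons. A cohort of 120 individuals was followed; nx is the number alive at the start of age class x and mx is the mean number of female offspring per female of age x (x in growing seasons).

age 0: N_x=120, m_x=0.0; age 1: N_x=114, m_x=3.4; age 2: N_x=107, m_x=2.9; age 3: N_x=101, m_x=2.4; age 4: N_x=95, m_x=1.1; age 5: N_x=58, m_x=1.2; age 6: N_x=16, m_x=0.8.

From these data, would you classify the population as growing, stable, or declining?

lx = nx/n0 = nx/120: 1, 0.95, 0.89167…, 0.84167…, 0.79167…, 0.48333…, 0.13333…
R0 = Σ lx·mx = 0 + 3.23 + 2.585833… + 2.02… + 0.870833… + 0.58… + 0.106667… = 9.393333…
R0 > 1, so the population is growing.

growing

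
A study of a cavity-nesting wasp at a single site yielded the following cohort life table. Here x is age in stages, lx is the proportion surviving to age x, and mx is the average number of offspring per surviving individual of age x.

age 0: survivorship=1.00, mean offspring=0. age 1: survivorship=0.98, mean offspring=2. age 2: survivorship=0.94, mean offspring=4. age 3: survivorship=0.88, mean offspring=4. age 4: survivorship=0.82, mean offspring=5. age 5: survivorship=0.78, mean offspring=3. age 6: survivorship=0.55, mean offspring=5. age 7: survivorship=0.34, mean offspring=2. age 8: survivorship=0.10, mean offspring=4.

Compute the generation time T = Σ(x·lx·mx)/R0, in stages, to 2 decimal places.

lx·mx: 0, 1.96, 3.76, 3.52, 4.1, 2.34, 2.75, 0.68, 0.4 → R0 = 19.51
x·lx·mx: 0, 1.96, 7.52, 10.56, 16.4, 11.7, 16.5, 4.76, 3.2 → Σ = 72.6
T = 72.6 / 19.51 = 3.721169… → 3.72

3.72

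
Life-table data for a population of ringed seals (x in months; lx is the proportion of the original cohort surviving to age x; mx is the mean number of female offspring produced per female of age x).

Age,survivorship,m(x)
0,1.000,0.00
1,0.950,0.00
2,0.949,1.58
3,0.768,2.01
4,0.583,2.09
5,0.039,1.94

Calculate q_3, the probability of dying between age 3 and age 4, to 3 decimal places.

q_3 = (l_3 − l_4) / l_3 = (0.768 − 0.583) / 0.768
     = 0.185 / 0.768 = 0.240885… → 0.241

0.241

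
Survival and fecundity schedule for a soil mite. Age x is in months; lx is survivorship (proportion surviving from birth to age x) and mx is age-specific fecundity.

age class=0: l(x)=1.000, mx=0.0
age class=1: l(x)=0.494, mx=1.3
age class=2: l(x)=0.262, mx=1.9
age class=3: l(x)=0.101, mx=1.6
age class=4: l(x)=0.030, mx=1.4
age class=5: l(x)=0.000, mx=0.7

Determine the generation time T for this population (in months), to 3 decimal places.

lx·mx: 0, 0.6422, 0.4978, 0.1616, 0.042, 0 → R0 = 1.3436
x·lx·mx: 0, 0.6422, 0.9956, 0.4848, 0.168, 0 → Σ = 2.2906
T = 2.2906 / 1.3436 = 1.704823… → 1.705

1.705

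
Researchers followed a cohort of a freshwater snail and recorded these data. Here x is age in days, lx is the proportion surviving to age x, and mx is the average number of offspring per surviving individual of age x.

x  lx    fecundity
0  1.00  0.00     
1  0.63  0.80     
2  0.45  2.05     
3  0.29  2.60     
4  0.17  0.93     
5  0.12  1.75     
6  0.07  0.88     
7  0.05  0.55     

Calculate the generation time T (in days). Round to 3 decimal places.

2.599

lx·mx: 0, 0.504, 0.9225, 0.754, 0.1581, 0.21, 0.0616, 0.0275 → R0 = 2.6377
x·lx·mx: 0, 0.504, 1.845, 2.262, 0.6324, 1.05, 0.3696, 0.1925 → Σ = 6.8555
T = 6.8555 / 2.6377 = 2.599045… → 2.599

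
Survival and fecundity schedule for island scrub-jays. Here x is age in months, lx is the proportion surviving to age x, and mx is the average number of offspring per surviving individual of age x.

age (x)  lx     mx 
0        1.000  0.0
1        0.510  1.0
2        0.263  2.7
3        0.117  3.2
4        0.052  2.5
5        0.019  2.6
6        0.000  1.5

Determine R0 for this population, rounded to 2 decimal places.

1.77

lx·mx by age: 0, 0.51, 0.7101, 0.3744, 0.13, 0.0494, 0
R0 = Σ lx·mx = 1.7739 → 1.77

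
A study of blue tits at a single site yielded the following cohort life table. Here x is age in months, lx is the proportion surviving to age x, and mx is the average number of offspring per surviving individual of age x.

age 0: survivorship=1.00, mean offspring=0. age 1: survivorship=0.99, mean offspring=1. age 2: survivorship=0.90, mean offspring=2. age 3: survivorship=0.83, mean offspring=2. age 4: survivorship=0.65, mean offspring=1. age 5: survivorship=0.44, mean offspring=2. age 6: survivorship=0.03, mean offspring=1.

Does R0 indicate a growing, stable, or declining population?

R0 = Σ lx·mx = 0 + 0.99 + 1.8 + 1.66 + 0.65 + 0.88 + 0.03 = 6.01
R0 > 1, so the population is growing.

growing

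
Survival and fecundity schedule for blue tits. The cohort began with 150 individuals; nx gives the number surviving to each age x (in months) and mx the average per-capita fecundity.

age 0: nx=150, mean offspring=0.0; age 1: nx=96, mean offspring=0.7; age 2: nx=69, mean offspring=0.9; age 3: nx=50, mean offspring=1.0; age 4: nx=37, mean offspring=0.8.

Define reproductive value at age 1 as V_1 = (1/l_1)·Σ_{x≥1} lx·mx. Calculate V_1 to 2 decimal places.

2.18

lx = nx/n0 = nx/150: 1, 0.64, 0.46, 0.33333…, 0.24667…
lx·mx for x ≥ 1: 0.448, 0.414, 0.333333…, 0.197333… → sum = 1.392667…
V_1 = 1.392667… / l_1 = 1.392667… / 0.64 = 2.176042… → 2.18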